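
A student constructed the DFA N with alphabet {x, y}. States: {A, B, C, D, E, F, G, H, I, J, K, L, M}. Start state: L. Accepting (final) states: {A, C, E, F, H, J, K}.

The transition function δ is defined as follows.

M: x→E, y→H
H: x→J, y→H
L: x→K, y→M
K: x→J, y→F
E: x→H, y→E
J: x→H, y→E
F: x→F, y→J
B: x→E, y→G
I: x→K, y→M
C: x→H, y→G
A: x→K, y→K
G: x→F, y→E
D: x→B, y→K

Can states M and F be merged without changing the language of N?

States {A,B,C,D,G,I} cannot be reached from the start state, so discard them.
Initial partition by acceptance: {E,F,H,J,K} | {L,M}.
Split {L,M} by δ(·,y) → {L} and {M}.
No further refinement is possible. Final partition (3 blocks): {E,F,H,J,K} | {L} | {M}.
M and F end up in different blocks, so they are distinguishable. For instance, the string 'ε' is accepted from only F.

No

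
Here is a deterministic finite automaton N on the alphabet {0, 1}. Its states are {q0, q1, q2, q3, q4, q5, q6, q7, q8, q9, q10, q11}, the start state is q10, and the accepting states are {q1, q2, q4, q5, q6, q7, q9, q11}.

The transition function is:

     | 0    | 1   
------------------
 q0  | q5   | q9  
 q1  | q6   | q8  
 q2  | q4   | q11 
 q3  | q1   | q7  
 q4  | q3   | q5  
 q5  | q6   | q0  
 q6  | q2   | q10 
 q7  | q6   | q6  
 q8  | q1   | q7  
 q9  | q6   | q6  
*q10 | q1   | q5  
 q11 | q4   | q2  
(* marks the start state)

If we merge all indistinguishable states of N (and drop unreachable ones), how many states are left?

Every state is reachable, so we keep all 12.
P0 = {q1,q2,q4,q5,q6,q7,q9,q11} | {q0,q3,q8,q10}.
Refine {q1,q2,q4,q5,q6,q7,q9,q11} on symbol 0: members go to different blocks, giving {q1,q2,q5,q6,q7,q9,q11} and {q4}.
Split {q1,q2,q5,q6,q7,q9,q11} by δ(·,0) → {q1,q5,q6,q7,q9} and {q2,q11}.
On input 0, block {q1,q5,q6,q7,q9} splits into {q1,q5,q7,q9} and {q6}.
On input 1, block {q1,q5,q7,q9} splits into {q1,q5} and {q7,q9}.
On input 1, block {q0,q3,q8,q10} splits into {q0,q3,q8} and {q10}.
Stable partition: {q1,q5} | {q0,q3,q8} | {q4} | {q2,q11} | {q6} | {q7,q9} | {q10} — 7 equivalence classes.

7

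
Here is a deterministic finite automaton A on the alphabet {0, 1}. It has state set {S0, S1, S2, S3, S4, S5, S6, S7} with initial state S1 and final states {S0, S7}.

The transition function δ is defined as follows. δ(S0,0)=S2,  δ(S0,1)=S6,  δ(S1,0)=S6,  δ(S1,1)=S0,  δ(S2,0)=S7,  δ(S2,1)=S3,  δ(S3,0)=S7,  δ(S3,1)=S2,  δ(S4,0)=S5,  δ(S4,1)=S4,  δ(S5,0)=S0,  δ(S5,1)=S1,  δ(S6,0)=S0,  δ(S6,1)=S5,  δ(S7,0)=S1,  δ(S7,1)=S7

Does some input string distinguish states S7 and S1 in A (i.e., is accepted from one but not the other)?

Yes

Reachable states from the start: {S0,S1,S2,S3,S5,S6,S7}. Unreachable: {S4} — drop them.
Initial partition by acceptance: {S0,S7} | {S1,S2,S3,S5,S6}.
Refine {S0,S7} on symbol 1: members go to different blocks, giving {S0} and {S7}.
Refine {S1,S2,S3,S5,S6} on symbol 0: members go to different blocks, giving {S2,S3} and {S5,S6} and {S1}.
Split {S5,S6} by δ(·,1) → {S5} and {S6}.
Stable partition: {S0} | {S2,S3} | {S7} | {S5} | {S1} | {S6} — 6 equivalence classes.
S7 and S1 end up in different blocks, so they are distinguishable. For instance, the string 'ε' is accepted from only S7.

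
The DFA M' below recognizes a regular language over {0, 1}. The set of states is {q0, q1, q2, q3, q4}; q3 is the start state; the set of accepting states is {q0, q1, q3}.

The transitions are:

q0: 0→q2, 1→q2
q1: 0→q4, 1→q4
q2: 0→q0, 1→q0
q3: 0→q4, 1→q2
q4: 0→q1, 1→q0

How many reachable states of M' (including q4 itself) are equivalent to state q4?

2

Every state is reachable, so we keep all 5.
P0 = {q0,q1,q3} | {q2,q4}.
No further refinement is possible. Final partition (2 blocks): {q0,q1,q3} | {q2,q4}.
State q4 belongs to the block {q2,q4}, which has 2 states.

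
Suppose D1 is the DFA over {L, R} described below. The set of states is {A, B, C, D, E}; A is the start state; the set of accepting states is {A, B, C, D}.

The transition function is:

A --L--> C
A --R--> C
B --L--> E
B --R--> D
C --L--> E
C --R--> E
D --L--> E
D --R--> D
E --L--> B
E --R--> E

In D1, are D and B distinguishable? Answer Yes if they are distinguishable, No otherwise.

All states are reachable from the start state.
Initial partition by acceptance: {A,B,C,D} | {E}.
Refine {A,B,C,D} on symbol L: members go to different blocks, giving {B,C,D} and {A}.
Refine {B,C,D} on symbol R: members go to different blocks, giving {B,D} and {C}.
No further refinement is possible. Final partition (4 blocks): {B,D} | {E} | {A} | {C}.
D and B lie in the same block of the stable partition, so they are equivalent — no string distinguishes them.

No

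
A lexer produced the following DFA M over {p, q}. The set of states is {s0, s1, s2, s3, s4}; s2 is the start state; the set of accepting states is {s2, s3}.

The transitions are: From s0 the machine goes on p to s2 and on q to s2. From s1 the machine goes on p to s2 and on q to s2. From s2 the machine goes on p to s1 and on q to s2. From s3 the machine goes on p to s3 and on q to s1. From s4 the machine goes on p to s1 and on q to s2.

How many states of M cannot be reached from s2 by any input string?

Starting at s2 and following transitions, the reachable set is {s1, s2}. That leaves s0, s3, s4 unreachable — 3 in total.

3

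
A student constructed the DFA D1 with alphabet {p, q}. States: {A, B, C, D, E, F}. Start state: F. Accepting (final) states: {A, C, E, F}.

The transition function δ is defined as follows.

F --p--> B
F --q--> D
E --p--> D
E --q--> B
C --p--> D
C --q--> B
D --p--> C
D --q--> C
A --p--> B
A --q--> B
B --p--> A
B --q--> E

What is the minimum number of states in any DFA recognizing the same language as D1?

All states are reachable from the start state.
Initial partition by acceptance: {A,C,E,F} | {B,D}.
No further refinement is possible. Final partition (2 blocks): {A,C,E,F} | {B,D}.

2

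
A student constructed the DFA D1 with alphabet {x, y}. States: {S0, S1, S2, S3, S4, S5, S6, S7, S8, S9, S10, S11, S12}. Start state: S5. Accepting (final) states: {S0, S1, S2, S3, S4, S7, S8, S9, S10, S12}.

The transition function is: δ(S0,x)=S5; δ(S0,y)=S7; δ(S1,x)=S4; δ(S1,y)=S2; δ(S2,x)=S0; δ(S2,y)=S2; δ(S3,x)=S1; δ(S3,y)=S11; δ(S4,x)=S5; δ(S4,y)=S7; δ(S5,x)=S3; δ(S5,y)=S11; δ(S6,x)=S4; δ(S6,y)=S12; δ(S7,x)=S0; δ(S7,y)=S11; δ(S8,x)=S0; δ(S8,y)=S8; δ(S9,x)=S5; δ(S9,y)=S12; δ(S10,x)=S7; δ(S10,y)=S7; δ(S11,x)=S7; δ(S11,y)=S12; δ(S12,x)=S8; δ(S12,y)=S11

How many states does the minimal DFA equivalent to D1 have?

States {S6,S9,S10} cannot be reached from the start state, so discard them.
Start with accepting vs non-accepting: {S0,S1,S2,S3,S4,S7,S8,S12} | {S5,S11}.
Refine {S0,S1,S2,S3,S4,S7,S8,S12} on symbol x: members go to different blocks, giving {S1,S2,S3,S7,S8,S12} and {S0,S4}.
Refine {S1,S2,S3,S7,S8,S12} on symbol x: members go to different blocks, giving {S1,S2,S7,S8} and {S3,S12}.
Split {S1,S2,S7,S8} by δ(·,y) → {S1,S2,S8} and {S7}.
Split {S5,S11} by δ(·,x) → {S5} and {S11}.
Stable partition: {S1,S2,S8} | {S5} | {S0,S4} | {S3,S12} | {S7} | {S11} — 6 equivalence classes.

6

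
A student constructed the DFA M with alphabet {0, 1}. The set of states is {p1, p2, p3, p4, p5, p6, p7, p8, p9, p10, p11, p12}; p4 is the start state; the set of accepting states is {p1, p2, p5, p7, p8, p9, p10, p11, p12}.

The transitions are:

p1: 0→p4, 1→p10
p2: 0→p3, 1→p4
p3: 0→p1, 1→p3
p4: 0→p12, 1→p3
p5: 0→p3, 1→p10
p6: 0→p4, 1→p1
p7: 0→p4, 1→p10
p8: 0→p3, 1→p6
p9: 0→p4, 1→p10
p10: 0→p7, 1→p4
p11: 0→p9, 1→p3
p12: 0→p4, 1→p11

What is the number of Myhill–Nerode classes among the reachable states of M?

First remove the unreachable states {p2,p5,p6,p8}; 8 states remain.
Start with accepting vs non-accepting: {p1,p7,p9,p10,p11,p12} | {p3,p4}.
Split {p1,p7,p9,p10,p11,p12} by δ(·,0) → {p1,p7,p9,p12} and {p10,p11}.
Stable partition: {p1,p7,p9,p12} | {p3,p4} | {p10,p11} — 3 equivalence classes.

3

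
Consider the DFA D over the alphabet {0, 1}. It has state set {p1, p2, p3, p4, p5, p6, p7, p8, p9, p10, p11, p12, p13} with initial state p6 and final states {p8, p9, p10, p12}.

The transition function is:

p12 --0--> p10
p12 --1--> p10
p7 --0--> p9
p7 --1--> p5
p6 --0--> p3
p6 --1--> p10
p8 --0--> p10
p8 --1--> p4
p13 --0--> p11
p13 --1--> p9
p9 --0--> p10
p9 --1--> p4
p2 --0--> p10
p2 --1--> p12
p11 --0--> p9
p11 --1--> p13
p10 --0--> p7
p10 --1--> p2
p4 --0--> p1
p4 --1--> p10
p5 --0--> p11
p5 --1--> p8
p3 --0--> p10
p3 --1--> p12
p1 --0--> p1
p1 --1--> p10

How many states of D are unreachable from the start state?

Every one of the 13 states is reachable from p6.

0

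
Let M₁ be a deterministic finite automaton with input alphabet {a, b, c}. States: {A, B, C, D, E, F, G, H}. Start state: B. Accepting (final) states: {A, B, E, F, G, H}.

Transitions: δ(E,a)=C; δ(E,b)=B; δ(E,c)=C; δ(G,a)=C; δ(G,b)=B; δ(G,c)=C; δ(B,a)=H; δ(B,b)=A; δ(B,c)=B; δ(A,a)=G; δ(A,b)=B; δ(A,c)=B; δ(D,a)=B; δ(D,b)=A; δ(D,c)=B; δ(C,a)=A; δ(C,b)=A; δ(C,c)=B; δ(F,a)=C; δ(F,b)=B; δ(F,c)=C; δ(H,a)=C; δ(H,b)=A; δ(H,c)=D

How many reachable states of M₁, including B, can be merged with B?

2

States {E,F} cannot be reached from the start state, so discard them.
P0 = {A,B,G,H} | {C,D}.
On input a, block {A,B,G,H} splits into {A,B} and {G,H}.
The partition is now stable with 3 blocks: {A,B} | {C,D} | {G,H}.
The equivalence class containing B is {A,B}, of size 2.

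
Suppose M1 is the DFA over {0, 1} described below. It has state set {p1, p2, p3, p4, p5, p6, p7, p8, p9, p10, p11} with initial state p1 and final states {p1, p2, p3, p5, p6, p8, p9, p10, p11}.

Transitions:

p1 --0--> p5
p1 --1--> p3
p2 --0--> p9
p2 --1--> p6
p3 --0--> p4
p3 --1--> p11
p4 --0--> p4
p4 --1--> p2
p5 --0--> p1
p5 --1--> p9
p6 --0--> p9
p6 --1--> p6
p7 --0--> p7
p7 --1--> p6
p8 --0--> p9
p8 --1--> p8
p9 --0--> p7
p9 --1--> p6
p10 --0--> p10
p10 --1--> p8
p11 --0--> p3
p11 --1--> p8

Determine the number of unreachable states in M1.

No path from p1 leads to p10; the other 10 states are all reachable.

1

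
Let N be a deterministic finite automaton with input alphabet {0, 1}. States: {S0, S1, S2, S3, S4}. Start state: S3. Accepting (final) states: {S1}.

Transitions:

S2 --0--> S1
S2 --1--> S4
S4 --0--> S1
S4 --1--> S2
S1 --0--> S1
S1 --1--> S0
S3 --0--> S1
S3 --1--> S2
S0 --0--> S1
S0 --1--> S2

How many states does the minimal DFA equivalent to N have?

Every state is reachable, so we keep all 5.
P0 = {S1} | {S0,S2,S3,S4}.
Stable partition: {S1} | {S0,S2,S3,S4} — 2 equivalence classes.

2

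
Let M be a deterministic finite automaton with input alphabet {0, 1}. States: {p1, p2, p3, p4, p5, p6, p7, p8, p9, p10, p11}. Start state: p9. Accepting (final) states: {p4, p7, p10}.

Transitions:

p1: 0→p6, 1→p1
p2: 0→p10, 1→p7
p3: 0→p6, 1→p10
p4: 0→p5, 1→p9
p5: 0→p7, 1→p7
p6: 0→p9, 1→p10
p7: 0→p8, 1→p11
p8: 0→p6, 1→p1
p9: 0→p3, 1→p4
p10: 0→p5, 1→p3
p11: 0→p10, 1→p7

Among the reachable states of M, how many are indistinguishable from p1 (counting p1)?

States {p2} cannot be reached from the start state, so discard them.
Start with accepting vs non-accepting: {p4,p7,p10} | {p1,p3,p5,p6,p8,p9,p11}.
Refine {p1,p3,p5,p6,p8,p9,p11} on symbol 0: members go to different blocks, giving {p1,p3,p6,p8,p9} and {p5,p11}.
Refine {p4,p7,p10} on symbol 0: members go to different blocks, giving {p4,p10} and {p7}.
Split {p1,p3,p6,p8,p9} by δ(·,1) → {p3,p6,p9} and {p1,p8}.
Split {p5,p11} by δ(·,0) → {p5} and {p11}.
No further refinement is possible. Final partition (6 blocks): {p4,p10} | {p3,p6,p9} | {p5} | {p7} | {p1,p8} | {p11}.
The equivalence class containing p1 is {p1,p8}, of size 2.

2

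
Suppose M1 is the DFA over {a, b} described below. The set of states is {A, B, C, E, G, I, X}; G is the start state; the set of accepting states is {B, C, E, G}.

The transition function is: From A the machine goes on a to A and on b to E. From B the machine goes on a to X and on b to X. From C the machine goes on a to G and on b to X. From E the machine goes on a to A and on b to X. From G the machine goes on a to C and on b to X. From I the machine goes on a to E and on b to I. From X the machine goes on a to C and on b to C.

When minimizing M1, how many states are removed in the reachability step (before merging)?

4

BFS from G reaches {C, G, X}; the 4 state(s) A, B, E, I are never visited.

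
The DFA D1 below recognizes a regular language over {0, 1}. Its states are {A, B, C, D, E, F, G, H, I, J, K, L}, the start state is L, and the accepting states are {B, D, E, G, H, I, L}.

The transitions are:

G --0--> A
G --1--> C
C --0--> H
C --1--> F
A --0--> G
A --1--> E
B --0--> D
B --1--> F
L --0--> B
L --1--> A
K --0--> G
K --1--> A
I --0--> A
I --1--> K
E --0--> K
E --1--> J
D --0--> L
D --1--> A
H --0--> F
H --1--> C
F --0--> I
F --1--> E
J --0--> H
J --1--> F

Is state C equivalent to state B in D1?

No

Start with accepting vs non-accepting: {B,D,E,G,H,I,L} | {A,C,F,J,K}.
Refine {B,D,E,G,H,I,L} on symbol 0: members go to different blocks, giving {E,G,H,I} and {B,D,L}.
On input 1, block {A,C,F,J,K} splits into {C,J,K} and {A,F}.
On input 0, block {E,G,H,I} splits into {G,H,I} and {E}.
Stable partition: {G,H,I} | {C,J,K} | {B,D,L} | {A,F} | {E} — 5 equivalence classes.
C and B end up in different blocks, so they are distinguishable. For instance, the string 'ε' is accepted from only B.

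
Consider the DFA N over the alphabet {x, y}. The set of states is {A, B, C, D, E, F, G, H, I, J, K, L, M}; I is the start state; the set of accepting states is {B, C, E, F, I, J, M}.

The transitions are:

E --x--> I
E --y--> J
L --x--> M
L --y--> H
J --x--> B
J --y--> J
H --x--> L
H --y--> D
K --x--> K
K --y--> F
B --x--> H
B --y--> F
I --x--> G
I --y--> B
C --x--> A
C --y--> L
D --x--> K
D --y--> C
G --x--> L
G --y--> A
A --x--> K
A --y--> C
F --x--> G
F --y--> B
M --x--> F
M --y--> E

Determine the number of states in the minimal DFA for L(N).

All states are reachable from the start state.
Initial partition by acceptance: {B,C,E,F,I,J,M} | {A,D,G,H,K,L}.
On input x, block {B,C,E,F,I,J,M} splits into {B,C,F,I} and {E,J,M}.
Refine {B,C,F,I} on symbol y: members go to different blocks, giving {B,F,I} and {C}.
On input x, block {A,D,G,H,K,L} splits into {A,D,G,H,K} and {L}.
Split {A,D,G,H,K} by δ(·,x) → {A,D,K} and {G,H}.
Refine {A,D,K} on symbol y: members go to different blocks, giving {A,D} and {K}.
No further refinement is possible. Final partition (7 blocks): {B,F,I} | {A,D} | {E,J,M} | {C} | {L} | {G,H} | {K}.

7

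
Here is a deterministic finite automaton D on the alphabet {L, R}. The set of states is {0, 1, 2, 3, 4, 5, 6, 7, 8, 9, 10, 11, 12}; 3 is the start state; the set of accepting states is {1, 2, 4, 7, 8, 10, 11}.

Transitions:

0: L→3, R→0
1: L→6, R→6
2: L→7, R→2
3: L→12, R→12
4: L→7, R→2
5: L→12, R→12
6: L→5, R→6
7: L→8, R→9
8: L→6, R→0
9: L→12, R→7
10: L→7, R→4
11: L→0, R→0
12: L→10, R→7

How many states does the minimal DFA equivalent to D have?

7

States {1,11} cannot be reached from the start state, so discard them.
Start with accepting vs non-accepting: {2,4,7,8,10} | {0,3,5,6,9,12}.
Split {2,4,7,8,10} by δ(·,L) → {2,4,7,10} and {8}.
On input L, block {2,4,7,10} splits into {2,4,10} and {7}.
On input L, block {0,3,5,6,9,12} splits into {0,3,5,6,9} and {12}.
On input L, block {0,3,5,6,9} splits into {3,5,9} and {0,6}.
Split {3,5,9} by δ(·,R) → {3,5} and {9}.
No further refinement is possible. Final partition (7 blocks): {2,4,10} | {3,5} | {8} | {7} | {12} | {0,6} | {9}.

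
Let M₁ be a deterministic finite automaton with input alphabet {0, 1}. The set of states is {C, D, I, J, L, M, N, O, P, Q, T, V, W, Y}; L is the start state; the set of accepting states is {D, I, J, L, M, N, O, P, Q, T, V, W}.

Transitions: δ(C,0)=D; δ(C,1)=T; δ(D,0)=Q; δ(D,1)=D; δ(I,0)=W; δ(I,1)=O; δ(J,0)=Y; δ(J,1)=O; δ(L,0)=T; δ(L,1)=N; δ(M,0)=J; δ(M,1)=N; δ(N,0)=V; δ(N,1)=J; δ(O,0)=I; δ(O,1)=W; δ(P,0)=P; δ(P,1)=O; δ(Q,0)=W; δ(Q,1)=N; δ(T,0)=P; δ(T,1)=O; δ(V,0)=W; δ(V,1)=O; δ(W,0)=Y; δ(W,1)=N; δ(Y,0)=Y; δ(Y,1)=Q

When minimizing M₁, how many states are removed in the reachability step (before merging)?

3

BFS from L reaches {I, J, L, N, O, P, Q, T, V, W, Y}; the 3 state(s) C, D, M are never visited.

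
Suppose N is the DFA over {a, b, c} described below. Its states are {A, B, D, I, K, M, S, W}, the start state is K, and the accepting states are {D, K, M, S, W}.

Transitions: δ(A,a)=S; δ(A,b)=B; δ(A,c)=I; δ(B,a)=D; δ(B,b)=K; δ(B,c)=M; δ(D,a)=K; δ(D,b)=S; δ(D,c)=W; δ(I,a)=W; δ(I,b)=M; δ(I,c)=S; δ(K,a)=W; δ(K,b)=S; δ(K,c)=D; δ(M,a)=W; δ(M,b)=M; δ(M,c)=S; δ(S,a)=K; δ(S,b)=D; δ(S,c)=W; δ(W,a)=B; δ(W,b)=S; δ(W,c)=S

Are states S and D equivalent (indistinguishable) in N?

Yes

States {A,I} cannot be reached from the start state, so discard them.
Start with accepting vs non-accepting: {D,K,M,S,W} | {B}.
Split {D,K,M,S,W} by δ(·,a) → {D,K,M,S} and {W}.
Refine {D,K,M,S} on symbol a: members go to different blocks, giving {K,M} and {D,S}.
On input b, block {K,M} splits into {M} and {K}.
Stable partition: {M} | {B} | {W} | {D,S} | {K} — 5 equivalence classes.
S and D lie in the same block of the stable partition, so they are equivalent — no string distinguishes them.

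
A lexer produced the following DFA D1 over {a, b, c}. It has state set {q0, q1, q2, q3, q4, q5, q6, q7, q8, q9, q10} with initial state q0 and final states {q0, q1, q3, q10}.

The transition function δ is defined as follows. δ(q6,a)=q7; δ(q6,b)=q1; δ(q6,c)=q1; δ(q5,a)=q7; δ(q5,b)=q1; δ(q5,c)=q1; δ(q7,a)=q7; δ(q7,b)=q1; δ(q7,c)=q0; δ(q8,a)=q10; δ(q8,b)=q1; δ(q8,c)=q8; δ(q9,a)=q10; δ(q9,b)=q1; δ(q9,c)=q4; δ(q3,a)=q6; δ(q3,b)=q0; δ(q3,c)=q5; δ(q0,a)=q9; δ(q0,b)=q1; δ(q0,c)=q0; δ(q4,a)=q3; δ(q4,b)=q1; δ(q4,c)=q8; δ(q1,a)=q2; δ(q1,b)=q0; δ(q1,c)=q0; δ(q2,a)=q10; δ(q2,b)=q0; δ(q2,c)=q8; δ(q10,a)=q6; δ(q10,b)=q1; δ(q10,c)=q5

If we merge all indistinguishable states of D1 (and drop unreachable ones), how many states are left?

Every state is reachable, so we keep all 11.
Start with accepting vs non-accepting: {q0,q1,q3,q10} | {q2,q4,q5,q6,q7,q8,q9}.
Refine {q0,q1,q3,q10} on symbol c: members go to different blocks, giving {q0,q1} and {q3,q10}.
Refine {q2,q4,q5,q6,q7,q8,q9} on symbol a: members go to different blocks, giving {q2,q4,q8,q9} and {q5,q6,q7}.
The partition is now stable with 4 blocks: {q0,q1} | {q2,q4,q8,q9} | {q3,q10} | {q5,q6,q7}.

4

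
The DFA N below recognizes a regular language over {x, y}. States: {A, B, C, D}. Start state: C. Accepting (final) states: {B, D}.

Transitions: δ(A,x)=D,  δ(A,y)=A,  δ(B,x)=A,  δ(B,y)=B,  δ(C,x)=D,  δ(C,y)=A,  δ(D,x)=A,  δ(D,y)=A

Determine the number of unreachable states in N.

Starting at C and following transitions, the reachable set is {A, C, D}. That leaves B unreachable — 1 in total.

1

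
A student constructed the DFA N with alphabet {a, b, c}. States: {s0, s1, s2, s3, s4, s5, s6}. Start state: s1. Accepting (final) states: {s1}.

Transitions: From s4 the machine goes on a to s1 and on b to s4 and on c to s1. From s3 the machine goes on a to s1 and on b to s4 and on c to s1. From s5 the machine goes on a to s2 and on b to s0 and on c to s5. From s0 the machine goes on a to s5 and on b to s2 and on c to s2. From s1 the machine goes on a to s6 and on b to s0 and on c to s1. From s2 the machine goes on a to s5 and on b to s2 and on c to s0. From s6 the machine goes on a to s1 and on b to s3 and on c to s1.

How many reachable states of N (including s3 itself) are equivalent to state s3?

P0 = {s1} | {s0,s2,s3,s4,s5,s6}.
Refine {s0,s2,s3,s4,s5,s6} on symbol a: members go to different blocks, giving {s0,s2,s5} and {s3,s4,s6}.
No further refinement is possible. Final partition (3 blocks): {s1} | {s0,s2,s5} | {s3,s4,s6}.
State s3 belongs to the block {s3,s4,s6}, which has 3 states.

3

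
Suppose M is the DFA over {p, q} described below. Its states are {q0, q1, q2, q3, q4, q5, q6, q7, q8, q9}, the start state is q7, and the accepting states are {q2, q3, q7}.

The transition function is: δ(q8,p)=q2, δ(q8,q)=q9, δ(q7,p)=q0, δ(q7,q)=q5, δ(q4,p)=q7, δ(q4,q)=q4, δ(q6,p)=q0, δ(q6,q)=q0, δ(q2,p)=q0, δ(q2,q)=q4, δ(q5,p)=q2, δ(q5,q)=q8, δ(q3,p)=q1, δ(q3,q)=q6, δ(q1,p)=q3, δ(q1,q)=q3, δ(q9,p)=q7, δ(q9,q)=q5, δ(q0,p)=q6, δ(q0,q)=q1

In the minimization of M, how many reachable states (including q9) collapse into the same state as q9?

4

P0 = {q2,q3,q7} | {q0,q1,q4,q5,q6,q8,q9}.
Split {q0,q1,q4,q5,q6,q8,q9} by δ(·,p) → {q1,q4,q5,q8,q9} and {q0,q6}.
Refine {q2,q3,q7} on symbol p: members go to different blocks, giving {q2,q7} and {q3}.
On input p, block {q1,q4,q5,q8,q9} splits into {q4,q5,q8,q9} and {q1}.
Split {q0,q6} by δ(·,q) → {q0} and {q6}.
The partition is now stable with 6 blocks: {q2,q7} | {q4,q5,q8,q9} | {q0} | {q3} | {q1} | {q6}.
State q9 belongs to the block {q4,q5,q8,q9}, which has 4 states.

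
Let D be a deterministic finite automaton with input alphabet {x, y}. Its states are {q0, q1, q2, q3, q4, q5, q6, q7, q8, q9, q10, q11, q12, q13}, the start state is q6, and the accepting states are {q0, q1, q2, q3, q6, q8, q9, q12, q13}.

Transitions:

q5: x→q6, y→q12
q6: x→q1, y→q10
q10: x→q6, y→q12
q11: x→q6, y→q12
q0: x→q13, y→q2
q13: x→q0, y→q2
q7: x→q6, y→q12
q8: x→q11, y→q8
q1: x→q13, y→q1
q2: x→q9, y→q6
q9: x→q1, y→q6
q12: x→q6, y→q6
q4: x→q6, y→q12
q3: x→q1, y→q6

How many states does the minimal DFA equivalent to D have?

7

First remove the unreachable states {q3,q4,q5,q7,q8,q11}; 8 states remain.
Initial partition by acceptance: {q0,q1,q2,q6,q9,q12,q13} | {q10}.
Refine {q0,q1,q2,q6,q9,q12,q13} on symbol y: members go to different blocks, giving {q0,q1,q2,q9,q12,q13} and {q6}.
Split {q0,q1,q2,q9,q12,q13} by δ(·,x) → {q0,q1,q2,q9,q13} and {q12}.
Split {q0,q1,q2,q9,q13} by δ(·,y) → {q0,q1,q13} and {q2,q9}.
Refine {q0,q1,q13} on symbol y: members go to different blocks, giving {q0,q13} and {q1}.
Split {q2,q9} by δ(·,x) → {q2} and {q9}.
The partition is now stable with 7 blocks: {q0,q13} | {q10} | {q6} | {q12} | {q2} | {q1} | {q9}.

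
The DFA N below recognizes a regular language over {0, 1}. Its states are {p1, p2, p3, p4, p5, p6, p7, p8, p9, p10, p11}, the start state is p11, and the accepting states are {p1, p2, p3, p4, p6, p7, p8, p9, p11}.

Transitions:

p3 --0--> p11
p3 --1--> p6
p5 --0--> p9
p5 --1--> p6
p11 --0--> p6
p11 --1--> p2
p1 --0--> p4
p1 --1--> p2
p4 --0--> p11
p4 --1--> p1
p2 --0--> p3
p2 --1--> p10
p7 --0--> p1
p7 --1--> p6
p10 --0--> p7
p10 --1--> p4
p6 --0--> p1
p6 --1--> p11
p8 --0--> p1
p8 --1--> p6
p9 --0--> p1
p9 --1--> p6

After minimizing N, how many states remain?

First remove the unreachable states {p5,p8,p9}; 8 states remain.
P0 = {p1,p2,p3,p4,p6,p7,p11} | {p10}.
Refine {p1,p2,p3,p4,p6,p7,p11} on symbol 1: members go to different blocks, giving {p1,p3,p4,p6,p7,p11} and {p2}.
Refine {p1,p3,p4,p6,p7,p11} on symbol 1: members go to different blocks, giving {p3,p4,p6,p7} and {p1,p11}.
Split {p3,p4,p6,p7} by δ(·,1) → {p3,p7} and {p4,p6}.
The partition is now stable with 5 blocks: {p3,p7} | {p10} | {p2} | {p1,p11} | {p4,p6}.

5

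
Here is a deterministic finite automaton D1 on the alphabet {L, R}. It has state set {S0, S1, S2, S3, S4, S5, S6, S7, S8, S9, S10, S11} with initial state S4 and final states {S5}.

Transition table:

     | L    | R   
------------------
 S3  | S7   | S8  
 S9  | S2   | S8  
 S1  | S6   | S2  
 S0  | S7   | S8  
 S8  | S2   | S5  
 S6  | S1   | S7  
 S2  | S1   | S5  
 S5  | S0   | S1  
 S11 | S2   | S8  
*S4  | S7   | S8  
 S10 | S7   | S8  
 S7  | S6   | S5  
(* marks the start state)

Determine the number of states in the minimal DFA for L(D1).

5

States {S3,S9,S10,S11} cannot be reached from the start state, so discard them.
P0 = {S5} | {S0,S1,S2,S4,S6,S7,S8}.
Refine {S0,S1,S2,S4,S6,S7,S8} on symbol R: members go to different blocks, giving {S0,S1,S4,S6} and {S2,S7,S8}.
Refine {S0,S1,S4,S6} on symbol L: members go to different blocks, giving {S0,S4} and {S1,S6}.
Refine {S2,S7,S8} on symbol L: members go to different blocks, giving {S2,S7} and {S8}.
The partition is now stable with 5 blocks: {S5} | {S0,S4} | {S2,S7} | {S1,S6} | {S8}.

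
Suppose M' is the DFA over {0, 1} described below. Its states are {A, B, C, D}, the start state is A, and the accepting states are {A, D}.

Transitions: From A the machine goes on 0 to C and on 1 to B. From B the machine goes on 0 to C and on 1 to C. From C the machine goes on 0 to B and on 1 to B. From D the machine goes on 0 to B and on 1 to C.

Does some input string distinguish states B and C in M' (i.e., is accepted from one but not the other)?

First remove the unreachable states {D}; 3 states remain.
P0 = {A} | {B,C}.
No further refinement is possible. Final partition (2 blocks): {A} | {B,C}.
B and C lie in the same block of the stable partition, so they are equivalent — no string distinguishes them.

No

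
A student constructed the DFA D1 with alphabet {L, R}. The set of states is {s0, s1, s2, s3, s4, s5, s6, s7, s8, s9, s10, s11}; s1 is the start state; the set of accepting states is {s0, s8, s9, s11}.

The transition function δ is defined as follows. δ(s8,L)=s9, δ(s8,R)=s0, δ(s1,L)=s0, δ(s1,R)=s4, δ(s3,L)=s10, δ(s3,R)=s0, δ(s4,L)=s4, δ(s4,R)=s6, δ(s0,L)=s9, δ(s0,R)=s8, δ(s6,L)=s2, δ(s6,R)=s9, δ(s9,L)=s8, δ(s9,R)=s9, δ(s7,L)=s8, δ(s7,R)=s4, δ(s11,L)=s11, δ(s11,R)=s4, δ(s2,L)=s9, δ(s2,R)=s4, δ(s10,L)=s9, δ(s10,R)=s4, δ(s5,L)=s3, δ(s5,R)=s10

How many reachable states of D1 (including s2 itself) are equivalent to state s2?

States {s3,s5,s7,s10,s11} cannot be reached from the start state, so discard them.
Initial partition by acceptance: {s0,s8,s9} | {s1,s2,s4,s6}.
Split {s1,s2,s4,s6} by δ(·,L) → {s1,s2} and {s4,s6}.
Split {s4,s6} by δ(·,L) → {s4} and {s6}.
No further refinement is possible. Final partition (4 blocks): {s0,s8,s9} | {s1,s2} | {s4} | {s6}.
State s2 belongs to the block {s1,s2}, which has 2 states.

2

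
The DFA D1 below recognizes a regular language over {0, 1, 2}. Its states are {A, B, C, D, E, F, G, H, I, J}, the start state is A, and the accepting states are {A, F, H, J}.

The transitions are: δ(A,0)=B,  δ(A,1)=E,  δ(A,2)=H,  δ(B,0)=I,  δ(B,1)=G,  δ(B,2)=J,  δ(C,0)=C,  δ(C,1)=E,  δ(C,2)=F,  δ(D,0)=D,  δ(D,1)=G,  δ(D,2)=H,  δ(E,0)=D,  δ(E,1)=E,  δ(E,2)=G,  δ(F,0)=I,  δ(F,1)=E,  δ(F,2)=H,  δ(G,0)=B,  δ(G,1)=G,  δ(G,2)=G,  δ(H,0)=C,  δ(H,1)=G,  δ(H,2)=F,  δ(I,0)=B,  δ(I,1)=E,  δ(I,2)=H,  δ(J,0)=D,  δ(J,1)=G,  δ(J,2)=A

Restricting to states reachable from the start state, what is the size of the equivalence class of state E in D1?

2

Start with accepting vs non-accepting: {A,F,H,J} | {B,C,D,E,G,I}.
Split {B,C,D,E,G,I} by δ(·,2) → {B,C,D,I} and {E,G}.
The partition is now stable with 3 blocks: {A,F,H,J} | {B,C,D,I} | {E,G}.
State E belongs to the block {E,G}, which has 2 states.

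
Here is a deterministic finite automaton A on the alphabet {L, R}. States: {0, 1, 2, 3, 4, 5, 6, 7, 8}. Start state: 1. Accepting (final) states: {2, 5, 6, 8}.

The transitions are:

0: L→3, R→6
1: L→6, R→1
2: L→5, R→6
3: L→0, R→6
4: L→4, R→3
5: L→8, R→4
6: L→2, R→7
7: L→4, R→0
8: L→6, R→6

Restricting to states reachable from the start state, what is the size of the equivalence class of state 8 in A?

All states are reachable from the start state.
P0 = {2,5,6,8} | {0,1,3,4,7}.
Refine {2,5,6,8} on symbol R: members go to different blocks, giving {2,8} and {5,6}.
Refine {0,1,3,4,7} on symbol L: members go to different blocks, giving {0,3,4,7} and {1}.
Split {0,3,4,7} by δ(·,R) → {0,3} and {4,7}.
The partition is now stable with 5 blocks: {2,8} | {0,3} | {5,6} | {1} | {4,7}.
State 8 belongs to the block {2,8}, which has 2 states.

2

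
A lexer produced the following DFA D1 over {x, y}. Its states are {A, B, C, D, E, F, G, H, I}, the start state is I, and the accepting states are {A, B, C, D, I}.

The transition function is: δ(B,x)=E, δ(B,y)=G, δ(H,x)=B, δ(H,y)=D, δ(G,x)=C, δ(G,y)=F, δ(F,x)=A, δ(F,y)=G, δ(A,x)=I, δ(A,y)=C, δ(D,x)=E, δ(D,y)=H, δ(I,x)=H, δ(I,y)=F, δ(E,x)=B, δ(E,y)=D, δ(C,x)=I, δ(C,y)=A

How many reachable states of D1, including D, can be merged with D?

1

Start with accepting vs non-accepting: {A,B,C,D,I} | {E,F,G,H}.
On input x, block {A,B,C,D,I} splits into {B,D,I} and {A,C}.
Refine {E,F,G,H} on symbol x: members go to different blocks, giving {E,H} and {F,G}.
On input y, block {B,D,I} splits into {B,I} and {D}.
The partition is now stable with 5 blocks: {B,I} | {E,H} | {A,C} | {F,G} | {D}.
State D belongs to the block {D}, which has 1 states.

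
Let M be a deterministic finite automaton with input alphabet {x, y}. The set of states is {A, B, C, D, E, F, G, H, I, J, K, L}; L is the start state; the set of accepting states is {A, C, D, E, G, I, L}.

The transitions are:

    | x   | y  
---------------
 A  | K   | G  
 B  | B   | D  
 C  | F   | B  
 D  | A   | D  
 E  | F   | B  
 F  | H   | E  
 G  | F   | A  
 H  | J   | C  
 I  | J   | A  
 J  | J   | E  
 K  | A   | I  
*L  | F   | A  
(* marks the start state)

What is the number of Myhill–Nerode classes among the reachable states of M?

7

P0 = {A,C,D,E,G,I,L} | {B,F,H,J,K}.
Split {A,C,D,E,G,I,L} by δ(·,x) → {A,C,E,G,I,L} and {D}.
Split {A,C,E,G,I,L} by δ(·,y) → {A,G,I,L} and {C,E}.
On input x, block {B,F,H,J,K} splits into {B,F,H,J} and {K}.
Refine {A,G,I,L} on symbol x: members go to different blocks, giving {G,I,L} and {A}.
Split {B,F,H,J} by δ(·,y) → {F,H,J} and {B}.
The partition is now stable with 7 blocks: {G,I,L} | {F,H,J} | {D} | {C,E} | {K} | {A} | {B}.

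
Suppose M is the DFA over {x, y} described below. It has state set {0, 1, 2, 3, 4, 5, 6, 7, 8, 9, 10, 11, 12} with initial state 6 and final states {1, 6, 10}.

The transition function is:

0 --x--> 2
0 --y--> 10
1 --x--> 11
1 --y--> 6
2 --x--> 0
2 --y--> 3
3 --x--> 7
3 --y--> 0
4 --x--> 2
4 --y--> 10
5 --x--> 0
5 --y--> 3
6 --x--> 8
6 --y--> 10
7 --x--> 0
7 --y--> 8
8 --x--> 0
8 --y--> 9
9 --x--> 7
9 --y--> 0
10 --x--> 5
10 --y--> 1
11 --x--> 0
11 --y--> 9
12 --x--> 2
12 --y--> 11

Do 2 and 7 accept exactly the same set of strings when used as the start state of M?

First remove the unreachable states {4,12}; 11 states remain.
P0 = {1,6,10} | {0,2,3,5,7,8,9,11}.
On input y, block {0,2,3,5,7,8,9,11} splits into {2,3,5,7,8,9,11} and {0}.
Split {2,3,5,7,8,9,11} by δ(·,x) → {2,5,7,8,11} and {3,9}.
Split {2,5,7,8,11} by δ(·,y) → {2,5,8,11} and {7}.
The partition is now stable with 5 blocks: {1,6,10} | {2,5,8,11} | {0} | {3,9} | {7}.
2 and 7 end up in different blocks, so they are distinguishable. For instance, the string 'yxy' is accepted from only 7.

No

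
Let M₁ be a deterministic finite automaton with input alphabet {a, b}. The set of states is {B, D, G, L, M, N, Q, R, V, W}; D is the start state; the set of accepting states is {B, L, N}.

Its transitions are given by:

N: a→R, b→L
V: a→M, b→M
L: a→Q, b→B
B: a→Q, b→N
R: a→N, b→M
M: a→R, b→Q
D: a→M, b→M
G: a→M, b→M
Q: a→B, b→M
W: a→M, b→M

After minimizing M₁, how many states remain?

4

Reachable states from the start: {B,D,L,M,N,Q,R}. Unreachable: {G,V,W} — drop them.
P0 = {B,L,N} | {D,M,Q,R}.
On input a, block {D,M,Q,R} splits into {D,M} and {Q,R}.
On input a, block {D,M} splits into {M} and {D}.
No further refinement is possible. Final partition (4 blocks): {B,L,N} | {M} | {Q,R} | {D}.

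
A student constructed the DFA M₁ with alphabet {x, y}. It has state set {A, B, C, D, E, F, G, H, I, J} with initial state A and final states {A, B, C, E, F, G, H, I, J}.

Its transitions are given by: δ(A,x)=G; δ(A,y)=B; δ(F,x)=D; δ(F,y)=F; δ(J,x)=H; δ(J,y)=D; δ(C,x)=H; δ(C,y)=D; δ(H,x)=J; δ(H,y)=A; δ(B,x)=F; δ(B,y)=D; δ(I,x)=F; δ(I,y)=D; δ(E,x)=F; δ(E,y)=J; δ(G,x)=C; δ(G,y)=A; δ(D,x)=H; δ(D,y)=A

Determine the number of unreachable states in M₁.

Starting at A and following transitions, the reachable set is {A, B, C, D, F, G, H, J}. That leaves E, I unreachable — 2 in total.

2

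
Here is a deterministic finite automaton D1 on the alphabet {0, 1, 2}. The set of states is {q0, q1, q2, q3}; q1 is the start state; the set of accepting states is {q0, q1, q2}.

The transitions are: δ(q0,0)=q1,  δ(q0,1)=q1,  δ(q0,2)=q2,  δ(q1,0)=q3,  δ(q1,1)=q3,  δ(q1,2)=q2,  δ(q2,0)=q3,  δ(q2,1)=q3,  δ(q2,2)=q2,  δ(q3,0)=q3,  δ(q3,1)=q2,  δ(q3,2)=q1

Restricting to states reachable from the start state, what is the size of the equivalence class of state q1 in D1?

2

Reachable states from the start: {q1,q2,q3}. Unreachable: {q0} — drop them.
P0 = {q1,q2} | {q3}.
Stable partition: {q1,q2} | {q3} — 2 equivalence classes.
The equivalence class containing q1 is {q1,q2}, of size 2.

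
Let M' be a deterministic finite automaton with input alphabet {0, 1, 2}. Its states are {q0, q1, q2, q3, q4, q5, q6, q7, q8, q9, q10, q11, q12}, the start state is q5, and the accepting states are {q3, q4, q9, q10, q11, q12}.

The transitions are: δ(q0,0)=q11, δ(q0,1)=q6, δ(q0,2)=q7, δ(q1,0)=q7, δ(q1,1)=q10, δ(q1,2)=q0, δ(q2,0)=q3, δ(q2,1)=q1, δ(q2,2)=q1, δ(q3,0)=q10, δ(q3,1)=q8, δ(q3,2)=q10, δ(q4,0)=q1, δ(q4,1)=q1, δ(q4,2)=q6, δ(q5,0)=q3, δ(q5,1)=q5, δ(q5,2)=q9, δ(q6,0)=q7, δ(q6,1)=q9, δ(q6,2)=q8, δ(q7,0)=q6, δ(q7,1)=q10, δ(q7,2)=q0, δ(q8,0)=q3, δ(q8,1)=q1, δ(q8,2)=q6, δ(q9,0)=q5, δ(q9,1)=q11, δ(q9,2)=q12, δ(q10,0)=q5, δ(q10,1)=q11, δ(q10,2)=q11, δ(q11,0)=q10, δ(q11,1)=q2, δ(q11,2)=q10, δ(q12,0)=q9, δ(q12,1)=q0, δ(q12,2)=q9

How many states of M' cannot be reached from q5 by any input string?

Starting at q5 and following transitions, the reachable set is {q0, q1, q2, q3, q5, q6, q7, q8, q9, q10, q11, q12}. That leaves q4 unreachable — 1 in total.

1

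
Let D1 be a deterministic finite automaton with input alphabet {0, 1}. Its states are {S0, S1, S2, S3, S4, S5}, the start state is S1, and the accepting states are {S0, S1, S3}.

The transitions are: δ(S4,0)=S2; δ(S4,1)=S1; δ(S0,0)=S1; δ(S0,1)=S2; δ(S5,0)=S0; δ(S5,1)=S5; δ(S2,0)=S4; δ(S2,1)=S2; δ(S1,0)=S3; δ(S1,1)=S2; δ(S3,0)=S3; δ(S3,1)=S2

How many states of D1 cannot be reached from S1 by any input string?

2

Starting at S1 and following transitions, the reachable set is {S1, S2, S3, S4}. That leaves S0, S5 unreachable — 2 in total.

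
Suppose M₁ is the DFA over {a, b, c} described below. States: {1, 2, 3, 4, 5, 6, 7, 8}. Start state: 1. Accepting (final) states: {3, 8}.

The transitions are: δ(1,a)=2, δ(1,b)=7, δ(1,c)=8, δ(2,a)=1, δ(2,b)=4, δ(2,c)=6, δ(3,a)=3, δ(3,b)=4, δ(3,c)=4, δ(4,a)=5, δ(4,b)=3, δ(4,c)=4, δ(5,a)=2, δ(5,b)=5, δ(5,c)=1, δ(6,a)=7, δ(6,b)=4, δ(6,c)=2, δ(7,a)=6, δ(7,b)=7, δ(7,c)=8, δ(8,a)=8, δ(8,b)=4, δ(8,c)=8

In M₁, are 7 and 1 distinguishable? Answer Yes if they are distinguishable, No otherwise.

No

All states are reachable from the start state.
P0 = {3,8} | {1,2,4,5,6,7}.
On input c, block {3,8} splits into {3} and {8}.
On input b, block {1,2,4,5,6,7} splits into {1,2,5,6,7} and {4}.
Split {1,2,5,6,7} by δ(·,b) → {1,5,7} and {2,6}.
On input c, block {1,5,7} splits into {1,7} and {5}.
No further refinement is possible. Final partition (6 blocks): {3} | {1,7} | {8} | {4} | {2,6} | {5}.
7 and 1 lie in the same block of the stable partition, so they are equivalent — no string distinguishes them.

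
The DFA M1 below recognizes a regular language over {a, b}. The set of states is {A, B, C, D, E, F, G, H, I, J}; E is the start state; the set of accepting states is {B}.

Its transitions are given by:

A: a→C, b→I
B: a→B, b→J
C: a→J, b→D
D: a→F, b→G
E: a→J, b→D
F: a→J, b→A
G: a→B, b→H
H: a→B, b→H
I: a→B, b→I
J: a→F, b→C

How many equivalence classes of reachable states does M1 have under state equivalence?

5

Every state is reachable, so we keep all 10.
Start with accepting vs non-accepting: {B} | {A,C,D,E,F,G,H,I,J}.
Split {A,C,D,E,F,G,H,I,J} by δ(·,a) → {A,C,D,E,F,J} and {G,H,I}.
Refine {A,C,D,E,F,J} on symbol b: members go to different blocks, giving {C,E,F,J} and {A,D}.
Split {C,E,F,J} by δ(·,b) → {C,E,F} and {J}.
The partition is now stable with 5 blocks: {B} | {C,E,F} | {G,H,I} | {A,D} | {J}.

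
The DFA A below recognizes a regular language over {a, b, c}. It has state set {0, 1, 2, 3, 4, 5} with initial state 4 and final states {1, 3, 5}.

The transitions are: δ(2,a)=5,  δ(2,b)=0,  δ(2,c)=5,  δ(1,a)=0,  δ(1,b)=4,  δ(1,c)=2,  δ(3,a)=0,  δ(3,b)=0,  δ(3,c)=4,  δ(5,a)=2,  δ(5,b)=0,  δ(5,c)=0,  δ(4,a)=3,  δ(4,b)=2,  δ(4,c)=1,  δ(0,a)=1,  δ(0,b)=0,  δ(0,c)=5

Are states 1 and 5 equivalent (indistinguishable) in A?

Every state is reachable, so we keep all 6.
P0 = {1,3,5} | {0,2,4}.
No further refinement is possible. Final partition (2 blocks): {1,3,5} | {0,2,4}.
1 and 5 lie in the same block of the stable partition, so they are equivalent — no string distinguishes them.

Yes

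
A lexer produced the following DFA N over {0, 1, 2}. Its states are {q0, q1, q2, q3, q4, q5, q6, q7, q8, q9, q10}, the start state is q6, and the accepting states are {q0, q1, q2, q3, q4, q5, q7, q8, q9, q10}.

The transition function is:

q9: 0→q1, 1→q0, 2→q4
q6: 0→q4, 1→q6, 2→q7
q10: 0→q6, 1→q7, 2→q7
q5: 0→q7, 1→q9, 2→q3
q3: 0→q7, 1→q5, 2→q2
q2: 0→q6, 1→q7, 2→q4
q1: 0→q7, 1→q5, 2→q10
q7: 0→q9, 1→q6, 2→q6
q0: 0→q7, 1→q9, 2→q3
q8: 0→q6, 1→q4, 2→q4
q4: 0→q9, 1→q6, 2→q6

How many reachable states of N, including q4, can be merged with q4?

States {q8} cannot be reached from the start state, so discard them.
Initial partition by acceptance: {q0,q1,q2,q3,q4,q5,q7,q9,q10} | {q6}.
Refine {q0,q1,q2,q3,q4,q5,q7,q9,q10} on symbol 0: members go to different blocks, giving {q0,q1,q3,q4,q5,q7,q9} and {q2,q10}.
On input 1, block {q0,q1,q3,q4,q5,q7,q9} splits into {q0,q1,q3,q5,q9} and {q4,q7}.
Split {q0,q1,q3,q5,q9} by δ(·,0) → {q0,q1,q3,q5} and {q9}.
On input 1, block {q0,q1,q3,q5} splits into {q0,q5} and {q1,q3}.
No further refinement is possible. Final partition (6 blocks): {q0,q5} | {q6} | {q2,q10} | {q4,q7} | {q9} | {q1,q3}.
The equivalence class containing q4 is {q4,q7}, of size 2.

2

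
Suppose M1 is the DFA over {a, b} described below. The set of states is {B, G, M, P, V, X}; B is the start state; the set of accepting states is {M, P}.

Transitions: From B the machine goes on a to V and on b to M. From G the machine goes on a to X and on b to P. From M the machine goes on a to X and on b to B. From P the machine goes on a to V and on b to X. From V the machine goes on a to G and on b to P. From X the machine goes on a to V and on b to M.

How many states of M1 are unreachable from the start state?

A breadth-first search from the start state visits every state.

0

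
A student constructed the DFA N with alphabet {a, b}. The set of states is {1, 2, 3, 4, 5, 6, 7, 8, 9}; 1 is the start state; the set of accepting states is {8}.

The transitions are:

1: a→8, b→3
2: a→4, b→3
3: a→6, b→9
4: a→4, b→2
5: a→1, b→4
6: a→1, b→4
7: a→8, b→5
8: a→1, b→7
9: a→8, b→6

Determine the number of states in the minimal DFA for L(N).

7

Start with accepting vs non-accepting: {8} | {1,2,3,4,5,6,7,9}.
Refine {1,2,3,4,5,6,7,9} on symbol a: members go to different blocks, giving {2,3,4,5,6} and {1,7,9}.
Split {2,3,4,5,6} by δ(·,a) → {2,3,4} and {5,6}.
Refine {2,3,4} on symbol a: members go to different blocks, giving {2,4} and {3}.
On input b, block {2,4} splits into {2} and {4}.
Refine {1,7,9} on symbol b: members go to different blocks, giving {7,9} and {1}.
No further refinement is possible. Final partition (7 blocks): {8} | {2} | {7,9} | {5,6} | {3} | {4} | {1}.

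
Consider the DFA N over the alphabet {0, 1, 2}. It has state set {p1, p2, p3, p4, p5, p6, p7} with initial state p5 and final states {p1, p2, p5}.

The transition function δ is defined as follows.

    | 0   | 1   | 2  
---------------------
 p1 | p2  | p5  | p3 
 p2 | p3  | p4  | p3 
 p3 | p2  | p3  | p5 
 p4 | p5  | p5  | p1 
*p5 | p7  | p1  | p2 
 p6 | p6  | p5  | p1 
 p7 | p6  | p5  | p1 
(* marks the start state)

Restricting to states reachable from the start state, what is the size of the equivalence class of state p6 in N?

Initial partition by acceptance: {p1,p2,p5} | {p3,p4,p6,p7}.
Refine {p1,p2,p5} on symbol 0: members go to different blocks, giving {p2,p5} and {p1}.
On input 1, block {p2,p5} splits into {p2} and {p5}.
Refine {p3,p4,p6,p7} on symbol 0: members go to different blocks, giving {p6,p7} and {p3} and {p4}.
The partition is now stable with 6 blocks: {p2} | {p6,p7} | {p1} | {p5} | {p3} | {p4}.
State p6 belongs to the block {p6,p7}, which has 2 states.

2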